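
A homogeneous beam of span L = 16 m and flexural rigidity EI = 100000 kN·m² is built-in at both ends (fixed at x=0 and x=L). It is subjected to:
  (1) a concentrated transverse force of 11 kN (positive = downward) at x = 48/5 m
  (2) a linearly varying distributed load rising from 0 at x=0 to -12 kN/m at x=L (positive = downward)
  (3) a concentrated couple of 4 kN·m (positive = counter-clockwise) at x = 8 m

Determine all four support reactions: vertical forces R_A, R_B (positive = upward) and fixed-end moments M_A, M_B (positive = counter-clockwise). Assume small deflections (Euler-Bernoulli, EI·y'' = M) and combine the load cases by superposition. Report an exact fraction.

R_A = -24553/1000 kN, M_A = -10563/125 kN·m, R_B = -60447/1000 kN, M_B = 16157/125 kN·m

Load 1 — point force P=11 kN at a=48/5 m (b=L-a=32/5):
  R_A = Pb²(3a+b)/L³ = 11·(32/5)²·(3·(48/5)+(32/5))/16³ = 484/125 kN
  M_A = Pab²/L² = 11·(48/5)·(32/5)²/16² = 2112/125 kN·m
  R_B = Pa²(a+3b)/L³ = 11·(48/5)²·((48/5)+3·(32/5))/16³ = 891/125 kN
  M_B = -Pa²b/L² = -11·(48/5)²·(32/5)/16² = -3168/125 kN·m
Load 2 — triangular load w₀=-12 kN/m (0→w₀ over full span):
  R_A = 3w₀L/20 = 3·(-12)·16/20 = -144/5 kN
  M_A = w₀L²/30 = (-12)·16²/30 = -512/5 kN·m
  R_B = 7w₀L/20 = 7·(-12)·16/20 = -336/5 kN
  M_B = -w₀L²/20 = -(-12)·16²/20 = 768/5 kN·m
Load 3 — applied couple M₀=4 kN·m at a=8 m (b=L-a=8):
  R_A = 6M₀ab/L³ = 6·4·8·8/16³ = 3/8 kN
  M_A = M₀b(2a-b)/L² = 4·8·(2·8-8)/16² = 1 kN·m
  R_B = -6M₀ab/L³ = -6·4·8·8/16³ = -3/8 kN
  M_B = M₀a(2b-a)/L² = 4·8·(2·8-8)/16² = 1 kN·m
Superposition: R_A = -24553/1000 kN, M_A = -10563/125 kN·m, R_B = -60447/1000 kN, M_B = 16157/125 kN·m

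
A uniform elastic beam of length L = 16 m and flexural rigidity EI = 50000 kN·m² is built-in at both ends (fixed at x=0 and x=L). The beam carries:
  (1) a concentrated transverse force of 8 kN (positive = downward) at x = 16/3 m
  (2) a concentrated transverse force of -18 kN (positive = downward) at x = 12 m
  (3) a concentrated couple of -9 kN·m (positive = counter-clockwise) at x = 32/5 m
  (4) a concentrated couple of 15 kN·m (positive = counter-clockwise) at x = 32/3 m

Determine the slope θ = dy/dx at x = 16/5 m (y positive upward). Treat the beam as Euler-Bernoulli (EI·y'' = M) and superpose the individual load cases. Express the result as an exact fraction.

Load 1 — point force P=8 kN at a=16/3 m (b=L-a=32/3):
  θ_1 = -Pb²x(2aL-(3a+b)x)/(2L³EI)  [x≤a] = -8·(32/3)²·(16/5)·(2·(16/3)·16-(3·(16/3)+(32/3))·(16/5))/(2·16³·50000) = -256/421875 rad
Load 2 — point force P=-18 kN at a=12 m (b=L-a=4):
  θ_2 = -Pb²x(2aL-(3a+b)x)/(2L³EI)  [x≤a] = -(-18)·4²·(16/5)·(2·12·16-(3·12+4)·(16/5))/(2·16³·50000) = 9/15625 rad
Load 3 — applied couple M₀=-9 kN·m at a=32/5 m (b=L-a=48/5):
  θ_3 = (R_Ax²/2 - M_Ax)/EI  [x≤a] with R_A=-81/100, M_A=-27/25 = ((-81/100)·(16/5)²/2 - (-27/25)·(16/5))/50000 = -27/1953125 rad
Load 4 — applied couple M₀=15 kN·m at a=32/3 m (b=L-a=16/3):
  θ_4 = (R_Ax²/2 - M_Ax)/EI  [x≤a] with R_A=5/4, M_A=5 = ((5/4)·(16/5)²/2 - 5·(16/5))/50000 = -3/15625 rad
Superposition: θ = Σ θ_i = -12479/52734375 rad ≈ -0.000237 rad

θ(16/5) = -12479/52734375 rad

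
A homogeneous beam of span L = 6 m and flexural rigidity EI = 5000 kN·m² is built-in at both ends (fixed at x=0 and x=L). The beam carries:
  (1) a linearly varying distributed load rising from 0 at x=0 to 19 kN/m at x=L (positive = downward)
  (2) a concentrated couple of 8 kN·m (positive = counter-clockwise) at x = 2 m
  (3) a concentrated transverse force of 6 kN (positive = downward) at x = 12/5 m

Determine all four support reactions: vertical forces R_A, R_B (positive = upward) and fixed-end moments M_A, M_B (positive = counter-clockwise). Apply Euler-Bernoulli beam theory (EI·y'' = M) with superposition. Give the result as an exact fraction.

Load 1 — triangular load w₀=19 kN/m (0→w₀ over full span):
  R_A = 3w₀L/20 = 3·19·6/20 = 171/10 kN
  M_A = w₀L²/30 = 19·6²/30 = 114/5 kN·m
  R_B = 7w₀L/20 = 7·19·6/20 = 399/10 kN
  M_B = -w₀L²/20 = -19·6²/20 = -171/5 kN·m
Load 2 — applied couple M₀=8 kN·m at a=2 m (b=L-a=4):
  R_A = 6M₀ab/L³ = 6·8·2·4/6³ = 16/9 kN
  M_A = M₀b(2a-b)/L² = 8·4·(2·2-4)/6² = 0 kN·m
  R_B = -6M₀ab/L³ = -6·8·2·4/6³ = -16/9 kN
  M_B = M₀a(2b-a)/L² = 8·2·(2·4-2)/6² = 8/3 kN·m
Load 3 — point force P=6 kN at a=12/5 m (b=L-a=18/5):
  R_A = Pb²(3a+b)/L³ = 6·(18/5)²·(3·(12/5)+(18/5))/6³ = 486/125 kN
  M_A = Pab²/L² = 6·(12/5)·(18/5)²/6² = 648/125 kN·m
  R_B = Pa²(a+3b)/L³ = 6·(12/5)²·((12/5)+3·(18/5))/6³ = 264/125 kN
  M_B = -Pa²b/L² = -6·(12/5)²·(18/5)/6² = -432/125 kN·m
Superposition: R_A = 51223/2250 kN, M_A = 3498/125 kN·m, R_B = 90527/2250 kN, M_B = -13121/375 kN·m

R_A = 51223/2250 kN, M_A = 3498/125 kN·m, R_B = 90527/2250 kN, M_B = -13121/375 kN·m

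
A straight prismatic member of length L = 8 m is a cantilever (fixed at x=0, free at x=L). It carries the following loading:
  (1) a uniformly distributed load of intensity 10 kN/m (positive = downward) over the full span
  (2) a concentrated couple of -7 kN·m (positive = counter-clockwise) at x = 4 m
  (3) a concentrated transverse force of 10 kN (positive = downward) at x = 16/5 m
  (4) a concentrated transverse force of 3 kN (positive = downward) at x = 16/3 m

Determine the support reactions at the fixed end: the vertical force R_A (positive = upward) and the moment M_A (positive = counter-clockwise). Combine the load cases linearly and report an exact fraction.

R_A = 93 kN, M_A = 375 kN·m

Load 1 — uniform load w=10 kN/m over full span:
  R_A = wL = 10·8 = 80 kN
  M_A = wL²/2 = 10·8²/2 = 320 kN·m
Load 2 — applied couple M₀=-7 kN·m at a=4 m (b=L-a=4):
  R_A = 0 kN
  M_A = -M₀ = -(-7) = 7 kN·m
Load 3 — point force P=10 kN at a=16/5 m (b=L-a=24/5):
  R_A = P = 10 kN
  M_A = Pa = 10·(16/5) = 32 kN·m
Load 4 — point force P=3 kN at a=16/3 m (b=L-a=8/3):
  R_A = P = 3 kN
  M_A = Pa = 3·(16/3) = 16 kN·m
Superposition: R_A = 93 kN, M_A = 375 kN·m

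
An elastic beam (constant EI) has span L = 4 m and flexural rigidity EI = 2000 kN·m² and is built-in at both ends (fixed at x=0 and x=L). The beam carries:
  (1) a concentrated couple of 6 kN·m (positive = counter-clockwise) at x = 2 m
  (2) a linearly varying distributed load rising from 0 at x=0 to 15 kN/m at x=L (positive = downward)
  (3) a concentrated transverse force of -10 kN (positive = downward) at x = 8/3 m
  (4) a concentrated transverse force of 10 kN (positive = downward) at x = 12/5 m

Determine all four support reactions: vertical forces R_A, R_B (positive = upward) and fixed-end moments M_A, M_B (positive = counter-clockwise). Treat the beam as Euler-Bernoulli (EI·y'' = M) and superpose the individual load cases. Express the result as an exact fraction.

R_A = 32879/2700 kN, M_A = 14009/1350 kN·m, R_B = 48121/2700 kN, M_B = -13951/1350 kN·m

Load 1 — applied couple M₀=6 kN·m at a=2 m (b=L-a=2):
  R_A = 6M₀ab/L³ = 6·6·2·2/4³ = 9/4 kN
  M_A = M₀b(2a-b)/L² = 6·2·(2·2-2)/4² = 3/2 kN·m
  R_B = -6M₀ab/L³ = -6·6·2·2/4³ = -9/4 kN
  M_B = M₀a(2b-a)/L² = 6·2·(2·2-2)/4² = 3/2 kN·m
Load 2 — triangular load w₀=15 kN/m (0→w₀ over full span):
  R_A = 3w₀L/20 = 3·15·4/20 = 9 kN
  M_A = w₀L²/30 = 15·4²/30 = 8 kN·m
  R_B = 7w₀L/20 = 7·15·4/20 = 21 kN
  M_B = -w₀L²/20 = -15·4²/20 = -12 kN·m
Load 3 — point force P=-10 kN at a=8/3 m (b=L-a=4/3):
  R_A = Pb²(3a+b)/L³ = (-10)·(4/3)²·(3·(8/3)+(4/3))/4³ = -70/27 kN
  M_A = Pab²/L² = (-10)·(8/3)·(4/3)²/4² = -80/27 kN·m
  R_B = Pa²(a+3b)/L³ = (-10)·(8/3)²·((8/3)+3·(4/3))/4³ = -200/27 kN
  M_B = -Pa²b/L² = -(-10)·(8/3)²·(4/3)/4² = 160/27 kN·m
Load 4 — point force P=10 kN at a=12/5 m (b=L-a=8/5):
  R_A = Pb²(3a+b)/L³ = 10·(8/5)²·(3·(12/5)+(8/5))/4³ = 88/25 kN
  M_A = Pab²/L² = 10·(12/5)·(8/5)²/4² = 96/25 kN·m
  R_B = Pa²(a+3b)/L³ = 10·(12/5)²·((12/5)+3·(8/5))/4³ = 162/25 kN
  M_B = -Pa²b/L² = -10·(12/5)²·(8/5)/4² = -144/25 kN·m
Superposition: R_A = 32879/2700 kN, M_A = 14009/1350 kN·m, R_B = 48121/2700 kN, M_B = -13951/1350 kN·m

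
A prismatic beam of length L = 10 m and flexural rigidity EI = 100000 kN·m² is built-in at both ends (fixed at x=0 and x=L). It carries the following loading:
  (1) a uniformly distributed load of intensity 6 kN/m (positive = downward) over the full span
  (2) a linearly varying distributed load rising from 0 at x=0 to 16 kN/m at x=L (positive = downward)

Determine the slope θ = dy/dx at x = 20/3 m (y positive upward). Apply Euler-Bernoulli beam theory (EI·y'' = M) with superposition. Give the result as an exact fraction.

Load 1 — uniform load w=6 kN/m over full span:
  θ_1 = -wx(L-x)(L-2x)/(12EI) = -6·(20/3)·(10-(20/3))·(10-2·(20/3))/(12·100000) = 1/2700 rad
Load 2 — triangular load w₀=16 kN/m (0→w₀ over full span):
  θ_2 = -w₀(2x(L-x)(L-2x)(x+2L)+x²(L-x)²)/(120LEI) = -16·(2·(20/3)·(10-(20/3))·(10-2·(20/3))·((20/3)+2·10)+(20/3)²·(10-(20/3))²)/(120·10·100000) = 14/30375 rad
Superposition: θ = Σ θ_i = 101/121500 rad ≈ 0.000831 rad

θ(20/3) = 101/121500 rad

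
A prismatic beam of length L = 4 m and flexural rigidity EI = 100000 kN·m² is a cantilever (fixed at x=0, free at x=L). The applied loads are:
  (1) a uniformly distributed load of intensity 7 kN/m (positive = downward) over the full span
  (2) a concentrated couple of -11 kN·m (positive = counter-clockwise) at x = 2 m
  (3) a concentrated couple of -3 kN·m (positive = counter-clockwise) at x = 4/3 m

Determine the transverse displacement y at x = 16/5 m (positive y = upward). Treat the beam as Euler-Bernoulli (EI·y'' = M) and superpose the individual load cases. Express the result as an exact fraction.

Load 1 — uniform load w=7 kN/m over full span:
  y_1 = -wx²(x²-4Lx+6L²)/(24EI) = -7·(16/5)²·((16/5)²-4·4·(16/5)+6·4²)/(24·100000) = -9632/5859375 m
Load 2 — applied couple M₀=-11 kN·m at a=2 m (b=L-a=2):
  y_2 = M₀a(2x-a)/(2EI)  [x>a] = (-11)·2·(2·(16/5)-2)/(2·100000) = -121/250000 m
Load 3 — applied couple M₀=-3 kN·m at a=4/3 m (b=L-a=8/3):
  y_3 = M₀a(2x-a)/(2EI)  [x>a] = (-3)·(4/3)·(2·(16/5)-(4/3))/(2·100000) = -19/187500 m
Superposition: y = Σ y_i = -208987/93750000 m ≈ -0.002229 m

y(16/5) = -208987/93750000 m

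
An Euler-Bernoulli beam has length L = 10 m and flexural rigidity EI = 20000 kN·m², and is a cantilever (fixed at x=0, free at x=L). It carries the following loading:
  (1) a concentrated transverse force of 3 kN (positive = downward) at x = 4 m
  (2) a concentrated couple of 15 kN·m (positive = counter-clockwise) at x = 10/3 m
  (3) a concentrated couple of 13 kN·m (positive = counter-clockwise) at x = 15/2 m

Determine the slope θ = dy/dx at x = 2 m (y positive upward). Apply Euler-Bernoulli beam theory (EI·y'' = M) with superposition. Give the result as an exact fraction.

θ(2) = 19/10000 rad

Load 1 — point force P=3 kN at a=4 m (b=L-a=6):
  θ_1 = -Px(2a-x)/(2EI)  [x≤a] = -3·2·(2·4-2)/(2·20000) = -9/10000 rad
Load 2 — applied couple M₀=15 kN·m at a=10/3 m (b=L-a=20/3):
  θ_2 = M₀x/EI  [x≤a] = 15·2/20000 = 3/2000 rad
Load 3 — applied couple M₀=13 kN·m at a=15/2 m (b=L-a=5/2):
  θ_3 = M₀x/EI  [x≤a] = 13·2/20000 = 13/10000 rad
Superposition: θ = Σ θ_i = 19/10000 rad ≈ 0.001900 rad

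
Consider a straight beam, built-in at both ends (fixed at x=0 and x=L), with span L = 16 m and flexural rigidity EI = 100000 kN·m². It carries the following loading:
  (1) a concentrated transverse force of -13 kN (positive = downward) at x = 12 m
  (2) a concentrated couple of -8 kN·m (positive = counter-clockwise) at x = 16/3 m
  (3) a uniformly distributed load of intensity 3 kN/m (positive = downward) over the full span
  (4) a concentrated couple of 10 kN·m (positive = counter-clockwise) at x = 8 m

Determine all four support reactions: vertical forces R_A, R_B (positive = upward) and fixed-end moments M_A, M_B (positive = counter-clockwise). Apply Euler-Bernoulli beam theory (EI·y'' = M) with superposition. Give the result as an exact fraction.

Load 1 — point force P=-13 kN at a=12 m (b=L-a=4):
  R_A = Pb²(3a+b)/L³ = (-13)·4²·(3·12+4)/16³ = -65/32 kN
  M_A = Pab²/L² = (-13)·12·4²/16² = -39/4 kN·m
  R_B = Pa²(a+3b)/L³ = (-13)·12²·(12+3·4)/16³ = -351/32 kN
  M_B = -Pa²b/L² = -(-13)·12²·4/16² = 117/4 kN·m
Load 2 — applied couple M₀=-8 kN·m at a=16/3 m (b=L-a=32/3):
  R_A = 6M₀ab/L³ = 6·(-8)·(16/3)·(32/3)/16³ = -2/3 kN
  M_A = M₀b(2a-b)/L² = (-8)·(32/3)·(2·(16/3)-(32/3))/16² = 0 kN·m
  R_B = -6M₀ab/L³ = -6·(-8)·(16/3)·(32/3)/16³ = 2/3 kN
  M_B = M₀a(2b-a)/L² = (-8)·(16/3)·(2·(32/3)-(16/3))/16² = -8/3 kN·m
Load 3 — uniform load w=3 kN/m over full span:
  R_A = wL/2 = 3·16/2 = 24 kN
  M_A = wL²/12 = 3·16²/12 = 64 kN·m
  R_B = wL/2 = 3·16/2 = 24 kN
  M_B = -wL²/12 = -3·16²/12 = -64 kN·m
Load 4 — applied couple M₀=10 kN·m at a=8 m (b=L-a=8):
  R_A = 6M₀ab/L³ = 6·10·8·8/16³ = 15/16 kN
  M_A = M₀b(2a-b)/L² = 10·8·(2·8-8)/16² = 5/2 kN·m
  R_B = -6M₀ab/L³ = -6·10·8·8/16³ = -15/16 kN
  M_B = M₀a(2b-a)/L² = 10·8·(2·8-8)/16² = 5/2 kN·m
Superposition: R_A = 2135/96 kN, M_A = 227/4 kN·m, R_B = 1225/96 kN, M_B = -419/12 kN·m

R_A = 2135/96 kN, M_A = 227/4 kN·m, R_B = 1225/96 kN, M_B = -419/12 kN·m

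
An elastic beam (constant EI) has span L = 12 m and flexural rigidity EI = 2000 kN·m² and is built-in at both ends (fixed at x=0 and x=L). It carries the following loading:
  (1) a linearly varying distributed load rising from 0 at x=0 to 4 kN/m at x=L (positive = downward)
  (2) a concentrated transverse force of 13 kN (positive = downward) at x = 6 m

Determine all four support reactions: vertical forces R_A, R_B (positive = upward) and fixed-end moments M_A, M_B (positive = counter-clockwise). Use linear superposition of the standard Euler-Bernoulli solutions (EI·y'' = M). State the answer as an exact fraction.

R_A = 137/10 kN, M_A = 387/10 kN·m, R_B = 233/10 kN, M_B = -483/10 kN·m

Load 1 — triangular load w₀=4 kN/m (0→w₀ over full span):
  R_A = 3w₀L/20 = 3·4·12/20 = 36/5 kN
  M_A = w₀L²/30 = 4·12²/30 = 96/5 kN·m
  R_B = 7w₀L/20 = 7·4·12/20 = 84/5 kN
  M_B = -w₀L²/20 = -4·12²/20 = -144/5 kN·m
Load 2 — point force P=13 kN at a=6 m (b=L-a=6):
  R_A = Pb²(3a+b)/L³ = 13·6²·(3·6+6)/12³ = 13/2 kN
  M_A = Pab²/L² = 13·6·6²/12² = 39/2 kN·m
  R_B = Pa²(a+3b)/L³ = 13·6²·(6+3·6)/12³ = 13/2 kN
  M_B = -Pa²b/L² = -13·6²·6/12² = -39/2 kN·m
Superposition: R_A = 137/10 kN, M_A = 387/10 kN·m, R_B = 233/10 kN, M_B = -483/10 kN·m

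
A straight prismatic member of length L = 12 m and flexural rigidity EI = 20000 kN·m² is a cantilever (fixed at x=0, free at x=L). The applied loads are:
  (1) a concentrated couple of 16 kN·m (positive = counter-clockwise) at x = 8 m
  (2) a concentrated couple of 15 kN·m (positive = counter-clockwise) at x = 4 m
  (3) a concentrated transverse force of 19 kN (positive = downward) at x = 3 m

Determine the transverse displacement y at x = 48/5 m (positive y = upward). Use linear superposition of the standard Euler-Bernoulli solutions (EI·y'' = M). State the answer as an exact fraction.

y(48/5) = 7/320 m

Load 1 — applied couple M₀=16 kN·m at a=8 m (b=L-a=4):
  y_1 = M₀a(2x-a)/(2EI)  [x>a] = 16·8·(2·(48/5)-8)/(2·20000) = 112/3125 m
Load 2 — applied couple M₀=15 kN·m at a=4 m (b=L-a=8):
  y_2 = M₀a(2x-a)/(2EI)  [x>a] = 15·4·(2·(48/5)-4)/(2·20000) = 57/2500 m
Load 3 — point force P=19 kN at a=3 m (b=L-a=9):
  y_3 = -Pa²(3x-a)/(6EI)  [x>a] = -19·3²·(3·(48/5)-3)/(6·20000) = -7353/200000 m
Superposition: y = Σ y_i = 7/320 m ≈ 0.021875 m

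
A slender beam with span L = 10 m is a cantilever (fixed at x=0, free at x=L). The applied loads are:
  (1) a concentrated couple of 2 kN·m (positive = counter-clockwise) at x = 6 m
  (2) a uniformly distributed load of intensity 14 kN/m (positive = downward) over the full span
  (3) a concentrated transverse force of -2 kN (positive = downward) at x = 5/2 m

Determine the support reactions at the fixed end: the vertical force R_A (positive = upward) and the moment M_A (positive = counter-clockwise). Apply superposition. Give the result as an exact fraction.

Load 1 — applied couple M₀=2 kN·m at a=6 m (b=L-a=4):
  R_A = 0 kN
  M_A = -M₀ = -2 kN·m
Load 2 — uniform load w=14 kN/m over full span:
  R_A = wL = 14·10 = 140 kN
  M_A = wL²/2 = 14·10²/2 = 700 kN·m
Load 3 — point force P=-2 kN at a=5/2 m (b=L-a=15/2):
  R_A = P = (-2) = -2 kN
  M_A = Pa = (-2)·(5/2) = -5 kN·m
Superposition: R_A = 138 kN, M_A = 693 kN·m

R_A = 138 kN, M_A = 693 kN·m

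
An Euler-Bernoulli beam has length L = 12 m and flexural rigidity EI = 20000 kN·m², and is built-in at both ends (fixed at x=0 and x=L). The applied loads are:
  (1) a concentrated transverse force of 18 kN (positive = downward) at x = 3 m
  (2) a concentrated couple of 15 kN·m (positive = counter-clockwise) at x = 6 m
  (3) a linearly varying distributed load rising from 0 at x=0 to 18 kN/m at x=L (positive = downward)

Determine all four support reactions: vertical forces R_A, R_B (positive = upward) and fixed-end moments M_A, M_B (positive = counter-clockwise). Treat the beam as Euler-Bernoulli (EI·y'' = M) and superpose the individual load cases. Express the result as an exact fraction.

Load 1 — point force P=18 kN at a=3 m (b=L-a=9):
  R_A = Pb²(3a+b)/L³ = 18·9²·(3·3+9)/12³ = 243/16 kN
  M_A = Pab²/L² = 18·3·9²/12² = 243/8 kN·m
  R_B = Pa²(a+3b)/L³ = 18·3²·(3+3·9)/12³ = 45/16 kN
  M_B = -Pa²b/L² = -18·3²·9/12² = -81/8 kN·m
Load 2 — applied couple M₀=15 kN·m at a=6 m (b=L-a=6):
  R_A = 6M₀ab/L³ = 6·15·6·6/12³ = 15/8 kN
  M_A = M₀b(2a-b)/L² = 15·6·(2·6-6)/12² = 15/4 kN·m
  R_B = -6M₀ab/L³ = -6·15·6·6/12³ = -15/8 kN
  M_B = M₀a(2b-a)/L² = 15·6·(2·6-6)/12² = 15/4 kN·m
Load 3 — triangular load w₀=18 kN/m (0→w₀ over full span):
  R_A = 3w₀L/20 = 3·18·12/20 = 162/5 kN
  M_A = w₀L²/30 = 18·12²/30 = 432/5 kN·m
  R_B = 7w₀L/20 = 7·18·12/20 = 378/5 kN
  M_B = -w₀L²/20 = -18·12²/20 = -648/5 kN·m
Superposition: R_A = 3957/80 kN, M_A = 4821/40 kN·m, R_B = 6123/80 kN, M_B = -5439/40 kN·m

R_A = 3957/80 kN, M_A = 4821/40 kN·m, R_B = 6123/80 kN, M_B = -5439/40 kN·m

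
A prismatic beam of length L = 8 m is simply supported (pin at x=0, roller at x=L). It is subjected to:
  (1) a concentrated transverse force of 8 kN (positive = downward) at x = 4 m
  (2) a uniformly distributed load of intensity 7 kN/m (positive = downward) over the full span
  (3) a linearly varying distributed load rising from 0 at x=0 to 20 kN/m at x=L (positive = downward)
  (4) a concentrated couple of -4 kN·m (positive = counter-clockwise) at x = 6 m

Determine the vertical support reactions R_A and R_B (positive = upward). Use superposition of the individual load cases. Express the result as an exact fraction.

R_A = 349/6 kN, R_B = 515/6 kN

Load 1 — point force P=8 kN at a=4 m (b=L-a=4):
  R_A = Pb/L = 8·4/8 = 4 kN
  R_B = Pa/L = 8·4/8 = 4 kN
Load 2 — uniform load w=7 kN/m over full span:
  R_A = wL/2 = 7·8/2 = 28 kN
  R_B = wL/2 = 7·8/2 = 28 kN
Load 3 — triangular load w₀=20 kN/m (0→w₀ over full span):
  R_A = w₀L/6 = 20·8/6 = 80/3 kN
  R_B = w₀L/3 = 20·8/3 = 160/3 kN
Load 4 — applied couple M₀=-4 kN·m at a=6 m (b=L-a=2):
  R_A = M₀/L = (-4)/8 = -1/2 kN
  R_B = -M₀/L = -(-4)/8 = 1/2 kN
Superposition: R_A = 349/6 kN, R_B = 515/6 kN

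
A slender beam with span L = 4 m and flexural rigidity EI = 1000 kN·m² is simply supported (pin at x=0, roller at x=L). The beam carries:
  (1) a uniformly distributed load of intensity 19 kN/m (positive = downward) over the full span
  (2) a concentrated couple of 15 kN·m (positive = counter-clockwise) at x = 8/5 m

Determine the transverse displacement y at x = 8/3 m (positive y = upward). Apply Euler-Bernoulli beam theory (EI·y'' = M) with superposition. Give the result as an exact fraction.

y(8/3) = -7532/151875 m

Load 1 — uniform load w=19 kN/m over full span:
  y_1 = -wx(L³-2Lx²+x³)/(24EI) = -19·(8/3)·(4³-2·4·(8/3)²+(8/3)³)/(24·1000) = -1672/30375 m
Load 2 — applied couple M₀=15 kN·m at a=8/5 m (b=L-a=12/5):
  y_2 = (M₀x³/(6L)-M₀(x-a)²/2+C₁x)/EI  [x>a] with C₁=M₀(3b²-L²)/(6L)=4/5 = (15·(8/3)³/(6·4)-15·((8/3)-(8/5))²/2+(4/5)·(8/3))/1000 = 92/16875 m
Superposition: y = Σ y_i = -7532/151875 m ≈ -0.049593 m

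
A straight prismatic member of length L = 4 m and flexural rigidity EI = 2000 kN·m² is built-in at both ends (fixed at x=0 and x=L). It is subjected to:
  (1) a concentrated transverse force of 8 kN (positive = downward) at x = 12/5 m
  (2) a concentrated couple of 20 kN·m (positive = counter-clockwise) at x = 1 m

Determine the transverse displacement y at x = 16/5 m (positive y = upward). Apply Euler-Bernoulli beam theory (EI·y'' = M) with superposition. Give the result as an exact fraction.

y(16/5) = 3811/15625000 m

Load 1 — point force P=8 kN at a=12/5 m (b=L-a=8/5):
  y_1 = -Pa²(L-x)²(3bL-(3b+a)(L-x))/(6L³EI)  [x>a] = -8·(12/5)²·(4-(16/5))²·(3·(8/5)·4-(3·(8/5)+(12/5))·(4-(16/5)))/(6·4³·2000) = -1008/1953125 m
Load 2 — applied couple M₀=20 kN·m at a=1 m (b=L-a=3):
  y_2 = (R_Ax³/6 - M_Ax²/2 - M₀(x-a)²/2)/EI  [x>a] with R_A=45/8, M_A=-15/4 = ((45/8)·(16/5)³/6 - (-15/4)·(16/5)²/2 - 20·((16/5)-1)²/2)/2000 = 19/25000 m
Superposition: y = Σ y_i = 3811/15625000 m ≈ 0.000244 m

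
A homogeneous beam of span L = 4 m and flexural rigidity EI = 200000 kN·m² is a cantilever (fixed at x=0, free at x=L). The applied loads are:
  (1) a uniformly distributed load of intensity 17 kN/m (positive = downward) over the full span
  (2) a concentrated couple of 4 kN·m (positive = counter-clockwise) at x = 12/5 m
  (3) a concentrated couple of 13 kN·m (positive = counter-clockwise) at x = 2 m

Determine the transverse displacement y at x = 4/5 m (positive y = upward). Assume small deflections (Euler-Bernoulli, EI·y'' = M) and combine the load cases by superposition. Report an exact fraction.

y(4/5) = -7633/46875000 m

Load 1 — uniform load w=17 kN/m over full span:
  y_1 = -wx²(x²-4Lx+6L²)/(24EI) = -17·(4/5)²·((4/5)²-4·4·(4/5)+6·4²)/(24·200000) = -2227/11718750 m
Load 2 — applied couple M₀=4 kN·m at a=12/5 m (b=L-a=8/5):
  y_2 = M₀x²/(2EI)  [x≤a] = 4·(4/5)²/(2·200000) = 1/156250 m
Load 3 — applied couple M₀=13 kN·m at a=2 m (b=L-a=2):
  y_3 = M₀x²/(2EI)  [x≤a] = 13·(4/5)²/(2·200000) = 13/625000 m
Superposition: y = Σ y_i = -7633/46875000 m ≈ -0.000163 m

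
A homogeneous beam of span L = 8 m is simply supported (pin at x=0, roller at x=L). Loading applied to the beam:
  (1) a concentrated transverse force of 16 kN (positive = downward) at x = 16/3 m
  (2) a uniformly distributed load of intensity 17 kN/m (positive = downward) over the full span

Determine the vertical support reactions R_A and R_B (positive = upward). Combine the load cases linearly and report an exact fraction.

R_A = 220/3 kN, R_B = 236/3 kN

Load 1 — point force P=16 kN at a=16/3 m (b=L-a=8/3):
  R_A = Pb/L = 16·(8/3)/8 = 16/3 kN
  R_B = Pa/L = 16·(16/3)/8 = 32/3 kN
Load 2 — uniform load w=17 kN/m over full span:
  R_A = wL/2 = 17·8/2 = 68 kN
  R_B = wL/2 = 17·8/2 = 68 kN
Superposition: R_A = 220/3 kN, R_B = 236/3 kN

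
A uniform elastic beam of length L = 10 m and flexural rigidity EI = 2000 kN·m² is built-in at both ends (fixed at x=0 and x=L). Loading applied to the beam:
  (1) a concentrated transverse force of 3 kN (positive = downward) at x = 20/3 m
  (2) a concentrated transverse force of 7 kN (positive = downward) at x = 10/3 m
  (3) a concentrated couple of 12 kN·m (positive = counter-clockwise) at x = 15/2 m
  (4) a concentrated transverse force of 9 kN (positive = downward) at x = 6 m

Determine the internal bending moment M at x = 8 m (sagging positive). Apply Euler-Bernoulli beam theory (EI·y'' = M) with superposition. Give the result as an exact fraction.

Load 1 — point force P=3 kN at a=20/3 m (b=L-a=10/3):
  M_1 = Pa²(a+3b)(L-x)/L³ - Pa²b/L²  [x>a] = 3·(20/3)²·((20/3)+3·(10/3))·(10-8)/10³ - 3·(20/3)²·(10/3)/10² = 0 kN·m
Load 2 — point force P=7 kN at a=10/3 m (b=L-a=20/3):
  M_2 = Pa²(a+3b)(L-x)/L³ - Pa²b/L²  [x>a] = 7·(10/3)²·((10/3)+3·(20/3))·(10-8)/10³ - 7·(10/3)²·(20/3)/10² = -14/9 kN·m
Load 3 — applied couple M₀=12 kN·m at a=15/2 m (b=L-a=5/2):
  M_3 = R_Ax - M_A - M₀  [x>a] with R_A=27/20, M_A=15/4 = (27/20)·8 - (15/4) - 12 = -99/20 kN·m
Load 4 — point force P=9 kN at a=6 m (b=L-a=4):
  M_4 = Pa²(a+3b)(L-x)/L³ - Pa²b/L²  [x>a] = 9·6²·(6+3·4)·(10-8)/10³ - 9·6²·4/10² = -162/125 kN·m
Superposition: M = Σ M_i = -35107/4500 kN·m ≈ -7.801556 kN·m

M(8) = -35107/4500 kN·m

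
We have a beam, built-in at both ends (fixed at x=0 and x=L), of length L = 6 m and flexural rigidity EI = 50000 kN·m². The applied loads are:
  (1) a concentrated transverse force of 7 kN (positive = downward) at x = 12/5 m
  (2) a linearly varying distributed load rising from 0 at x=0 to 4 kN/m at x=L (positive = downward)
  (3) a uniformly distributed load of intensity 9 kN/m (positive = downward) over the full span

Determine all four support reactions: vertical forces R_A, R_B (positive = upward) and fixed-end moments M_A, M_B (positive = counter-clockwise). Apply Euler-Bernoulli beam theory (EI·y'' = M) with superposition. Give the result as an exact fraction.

Load 1 — point force P=7 kN at a=12/5 m (b=L-a=18/5):
  R_A = Pb²(3a+b)/L³ = 7·(18/5)²·(3·(12/5)+(18/5))/6³ = 567/125 kN
  M_A = Pab²/L² = 7·(12/5)·(18/5)²/6² = 756/125 kN·m
  R_B = Pa²(a+3b)/L³ = 7·(12/5)²·((12/5)+3·(18/5))/6³ = 308/125 kN
  M_B = -Pa²b/L² = -7·(12/5)²·(18/5)/6² = -504/125 kN·m
Load 2 — triangular load w₀=4 kN/m (0→w₀ over full span):
  R_A = 3w₀L/20 = 3·4·6/20 = 18/5 kN
  M_A = w₀L²/30 = 4·6²/30 = 24/5 kN·m
  R_B = 7w₀L/20 = 7·4·6/20 = 42/5 kN
  M_B = -w₀L²/20 = -4·6²/20 = -36/5 kN·m
Load 3 — uniform load w=9 kN/m over full span:
  R_A = wL/2 = 9·6/2 = 27 kN
  M_A = wL²/12 = 9·6²/12 = 27 kN·m
  R_B = wL/2 = 9·6/2 = 27 kN
  M_B = -wL²/12 = -9·6²/12 = -27 kN·m
Superposition: R_A = 4392/125 kN, M_A = 4731/125 kN·m, R_B = 4733/125 kN, M_B = -4779/125 kN·m

R_A = 4392/125 kN, M_A = 4731/125 kN·m, R_B = 4733/125 kN, M_B = -4779/125 kN·m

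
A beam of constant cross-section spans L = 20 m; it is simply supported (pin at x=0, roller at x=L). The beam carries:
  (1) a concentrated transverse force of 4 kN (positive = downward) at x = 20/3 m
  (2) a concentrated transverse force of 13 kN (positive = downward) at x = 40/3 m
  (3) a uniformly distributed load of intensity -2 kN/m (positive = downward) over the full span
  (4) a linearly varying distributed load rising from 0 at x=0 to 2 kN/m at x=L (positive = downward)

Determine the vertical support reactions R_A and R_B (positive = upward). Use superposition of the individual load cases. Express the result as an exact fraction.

Load 1 — point force P=4 kN at a=20/3 m (b=L-a=40/3):
  R_A = Pb/L = 4·(40/3)/20 = 8/3 kN
  R_B = Pa/L = 4·(20/3)/20 = 4/3 kN
Load 2 — point force P=13 kN at a=40/3 m (b=L-a=20/3):
  R_A = Pb/L = 13·(20/3)/20 = 13/3 kN
  R_B = Pa/L = 13·(40/3)/20 = 26/3 kN
Load 3 — uniform load w=-2 kN/m over full span:
  R_A = wL/2 = (-2)·20/2 = -20 kN
  R_B = wL/2 = (-2)·20/2 = -20 kN
Load 4 — triangular load w₀=2 kN/m (0→w₀ over full span):
  R_A = w₀L/6 = 2·20/6 = 20/3 kN
  R_B = w₀L/3 = 2·20/3 = 40/3 kN
Superposition: R_A = -19/3 kN, R_B = 10/3 kN

R_A = -19/3 kN, R_B = 10/3 kN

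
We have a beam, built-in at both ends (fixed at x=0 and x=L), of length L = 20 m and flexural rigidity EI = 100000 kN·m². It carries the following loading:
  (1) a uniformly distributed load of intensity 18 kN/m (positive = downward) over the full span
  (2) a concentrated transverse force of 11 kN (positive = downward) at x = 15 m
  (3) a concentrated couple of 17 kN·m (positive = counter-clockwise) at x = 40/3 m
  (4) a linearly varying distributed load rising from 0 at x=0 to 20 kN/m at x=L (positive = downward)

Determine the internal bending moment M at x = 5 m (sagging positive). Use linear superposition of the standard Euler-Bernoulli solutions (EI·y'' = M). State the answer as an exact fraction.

Load 1 — uniform load w=18 kN/m over full span:
  M_1 = wLx/2 - wL²/12 - wx²/2 = 18·20·5/2 - 18·20²/12 - 18·5²/2 = 75 kN·m
Load 2 — point force P=11 kN at a=15 m (b=L-a=5):
  M_2 = Pb²(3a+b)x/L³ - Pab²/L²  [x≤a] = 11·5²·(3·15+5)·5/20³ - 11·15·5²/20² = -55/32 kN·m
Load 3 — applied couple M₀=17 kN·m at a=40/3 m (b=L-a=20/3):
  M_3 = R_Ax - M_A  [x≤a] with R_A=17/15, M_A=17/3 = (17/15)·5 - (17/3) = 0 kN·m
Load 4 — triangular load w₀=20 kN/m (0→w₀ over full span):
  M_4 = 3w₀Lx/20 - w₀L²/30 - w₀x³/(6L) = 3·20·20·5/20 - 20·20²/30 - 20·5³/(6·20) = 25/2 kN·m
Superposition: M = Σ M_i = 2745/32 kN·m ≈ 85.781250 kN·m

M(5) = 2745/32 kN·m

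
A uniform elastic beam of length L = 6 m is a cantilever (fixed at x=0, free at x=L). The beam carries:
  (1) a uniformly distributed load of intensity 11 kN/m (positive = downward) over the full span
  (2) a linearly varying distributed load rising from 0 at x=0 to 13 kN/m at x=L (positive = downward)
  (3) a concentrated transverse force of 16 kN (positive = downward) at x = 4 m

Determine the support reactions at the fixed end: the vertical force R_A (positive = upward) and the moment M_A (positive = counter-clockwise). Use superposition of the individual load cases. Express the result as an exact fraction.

Load 1 — uniform load w=11 kN/m over full span:
  R_A = wL = 11·6 = 66 kN
  M_A = wL²/2 = 11·6²/2 = 198 kN·m
Load 2 — triangular load w₀=13 kN/m (0→w₀ over full span):
  R_A = w₀L/2 = 13·6/2 = 39 kN
  M_A = w₀L²/3 = 13·6²/3 = 156 kN·m
Load 3 — point force P=16 kN at a=4 m (b=L-a=2):
  R_A = P = 16 kN
  M_A = Pa = 16·4 = 64 kN·m
Superposition: R_A = 121 kN, M_A = 418 kN·m

R_A = 121 kN, M_A = 418 kN·m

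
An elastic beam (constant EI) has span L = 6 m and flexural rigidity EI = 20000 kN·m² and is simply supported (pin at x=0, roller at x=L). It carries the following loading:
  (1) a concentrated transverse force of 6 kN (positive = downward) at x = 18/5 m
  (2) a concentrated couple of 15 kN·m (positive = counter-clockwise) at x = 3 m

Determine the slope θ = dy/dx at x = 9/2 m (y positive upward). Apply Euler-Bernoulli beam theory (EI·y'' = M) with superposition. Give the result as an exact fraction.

Load 1 — point force P=6 kN at a=18/5 m (b=L-a=12/5):
  θ_1 = -Pa(2L²-6Lx+3x²+a²)/(6LEI)  [x>a] = -6·(18/5)·(2·6²-6·6·(9/2)+3·(9/2)²+(18/5)²)/(6·6·20000) = 4887/10000000 rad
Load 2 — applied couple M₀=15 kN·m at a=3 m (b=L-a=3):
  θ_2 = (M₀x²/(2L)-M₀(x-a)+C₁)/EI  [x>a] with C₁=M₀(3b²-L²)/(6L)=-15/4 = (15·(9/2)²/(2·6)-15·((9/2)-3)+(-15/4))/20000 = -3/64000 rad
Superposition: θ = Σ θ_i = 17673/40000000 rad ≈ 0.000442 rad

θ(9/2) = 17673/40000000 rad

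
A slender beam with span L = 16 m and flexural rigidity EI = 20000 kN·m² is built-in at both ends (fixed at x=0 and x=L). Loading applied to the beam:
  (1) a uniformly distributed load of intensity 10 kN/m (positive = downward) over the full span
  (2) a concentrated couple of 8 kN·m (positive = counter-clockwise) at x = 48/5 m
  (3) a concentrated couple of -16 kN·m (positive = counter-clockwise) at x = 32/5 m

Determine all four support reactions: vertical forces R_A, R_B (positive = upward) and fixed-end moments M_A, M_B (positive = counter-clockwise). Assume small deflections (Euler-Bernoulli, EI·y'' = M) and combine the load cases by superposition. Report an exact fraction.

R_A = 1982/25 kN, M_A = 16048/75 kN·m, R_B = 2018/25 kN, M_B = -16312/75 kN·m

Load 1 — uniform load w=10 kN/m over full span:
  R_A = wL/2 = 10·16/2 = 80 kN
  M_A = wL²/12 = 10·16²/12 = 640/3 kN·m
  R_B = wL/2 = 10·16/2 = 80 kN
  M_B = -wL²/12 = -10·16²/12 = -640/3 kN·m
Load 2 — applied couple M₀=8 kN·m at a=48/5 m (b=L-a=32/5):
  R_A = 6M₀ab/L³ = 6·8·(48/5)·(32/5)/16³ = 18/25 kN
  M_A = M₀b(2a-b)/L² = 8·(32/5)·(2·(48/5)-(32/5))/16² = 64/25 kN·m
  R_B = -6M₀ab/L³ = -6·8·(48/5)·(32/5)/16³ = -18/25 kN
  M_B = M₀a(2b-a)/L² = 8·(48/5)·(2·(32/5)-(48/5))/16² = 24/25 kN·m
Load 3 — applied couple M₀=-16 kN·m at a=32/5 m (b=L-a=48/5):
  R_A = 6M₀ab/L³ = 6·(-16)·(32/5)·(48/5)/16³ = -36/25 kN
  M_A = M₀b(2a-b)/L² = (-16)·(48/5)·(2·(32/5)-(48/5))/16² = -48/25 kN·m
  R_B = -6M₀ab/L³ = -6·(-16)·(32/5)·(48/5)/16³ = 36/25 kN
  M_B = M₀a(2b-a)/L² = (-16)·(32/5)·(2·(48/5)-(32/5))/16² = -128/25 kN·m
Superposition: R_A = 1982/25 kN, M_A = 16048/75 kN·m, R_B = 2018/25 kN, M_B = -16312/75 kN·m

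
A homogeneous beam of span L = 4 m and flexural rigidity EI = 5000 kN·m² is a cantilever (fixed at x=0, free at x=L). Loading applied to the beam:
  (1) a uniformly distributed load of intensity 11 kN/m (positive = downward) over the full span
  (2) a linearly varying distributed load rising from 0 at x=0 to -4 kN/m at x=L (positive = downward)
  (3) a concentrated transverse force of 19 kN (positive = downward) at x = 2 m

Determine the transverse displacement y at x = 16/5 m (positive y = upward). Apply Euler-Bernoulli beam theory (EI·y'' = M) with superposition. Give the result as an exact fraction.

y(16/5) = -3354557/58593750 m

Load 1 — uniform load w=11 kN/m over full span:
  y_1 = -wx²(x²-4Lx+6L²)/(24EI) = -11·(16/5)²·((16/5)²-4·4·(16/5)+6·4²)/(24·5000) = -60544/1171875 m
Load 2 — triangular load w₀=-4 kN/m (0→w₀ over full span):
  y_2 = (w₀Lx³/12-w₀L²x²/6-w₀x⁵/(120L))/EI = ((-4)·4·(16/5)³/12-(-4)·4²·(16/5)²/6-(-4)·(16/5)⁵/(120·4))/5000 = 400384/29296875 m
Load 3 — point force P=19 kN at a=2 m (b=L-a=2):
  y_3 = -Pa²(3x-a)/(6EI)  [x>a] = -19·2²·(3·(16/5)-2)/(6·5000) = -361/18750 m
Superposition: y = Σ y_i = -3354557/58593750 m ≈ -0.057251 m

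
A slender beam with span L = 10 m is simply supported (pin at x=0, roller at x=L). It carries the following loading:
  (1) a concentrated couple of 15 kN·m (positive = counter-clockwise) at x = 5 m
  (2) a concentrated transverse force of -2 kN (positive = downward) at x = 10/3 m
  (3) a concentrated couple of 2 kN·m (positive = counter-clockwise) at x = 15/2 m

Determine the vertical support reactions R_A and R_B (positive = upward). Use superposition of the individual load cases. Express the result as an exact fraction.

R_A = 11/30 kN, R_B = -71/30 kN

Load 1 — applied couple M₀=15 kN·m at a=5 m (b=L-a=5):
  R_A = M₀/L = 15/10 = 3/2 kN
  R_B = -M₀/L = -15/10 = -3/2 kN
Load 2 — point force P=-2 kN at a=10/3 m (b=L-a=20/3):
  R_A = Pb/L = (-2)·(20/3)/10 = -4/3 kN
  R_B = Pa/L = (-2)·(10/3)/10 = -2/3 kN
Load 3 — applied couple M₀=2 kN·m at a=15/2 m (b=L-a=5/2):
  R_A = M₀/L = 2/10 = 1/5 kN
  R_B = -M₀/L = -2/10 = -1/5 kN
Superposition: R_A = 11/30 kN, R_B = -71/30 kN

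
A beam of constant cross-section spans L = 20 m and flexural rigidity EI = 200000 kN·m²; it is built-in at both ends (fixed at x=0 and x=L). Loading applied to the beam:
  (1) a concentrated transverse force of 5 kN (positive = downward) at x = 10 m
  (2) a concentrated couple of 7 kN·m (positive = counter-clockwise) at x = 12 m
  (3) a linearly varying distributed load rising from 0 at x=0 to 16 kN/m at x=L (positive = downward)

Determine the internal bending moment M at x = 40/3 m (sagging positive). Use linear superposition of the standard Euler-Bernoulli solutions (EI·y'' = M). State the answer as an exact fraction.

Load 1 — point force P=5 kN at a=10 m (b=L-a=10):
  M_1 = Pa²(a+3b)(L-x)/L³ - Pa²b/L²  [x>a] = 5·10²·(10+3·10)·(20-(40/3))/20³ - 5·10²·10/20² = 25/6 kN·m
Load 2 — applied couple M₀=7 kN·m at a=12 m (b=L-a=8):
  M_2 = R_Ax - M_A - M₀  [x>a] with R_A=63/125, M_A=56/25 = (63/125)·(40/3) - (56/25) - 7 = -63/25 kN·m
Load 3 — triangular load w₀=16 kN/m (0→w₀ over full span):
  M_3 = 3w₀Lx/20 - w₀L²/30 - w₀x³/(6L) = 3·16·20·(40/3)/20 - 16·20²/30 - 16·(40/3)³/(6·20) = 8960/81 kN·m
Superposition: M = Σ M_i = 454669/4050 kN·m ≈ 112.263951 kN·m

M(40/3) = 454669/4050 kN·m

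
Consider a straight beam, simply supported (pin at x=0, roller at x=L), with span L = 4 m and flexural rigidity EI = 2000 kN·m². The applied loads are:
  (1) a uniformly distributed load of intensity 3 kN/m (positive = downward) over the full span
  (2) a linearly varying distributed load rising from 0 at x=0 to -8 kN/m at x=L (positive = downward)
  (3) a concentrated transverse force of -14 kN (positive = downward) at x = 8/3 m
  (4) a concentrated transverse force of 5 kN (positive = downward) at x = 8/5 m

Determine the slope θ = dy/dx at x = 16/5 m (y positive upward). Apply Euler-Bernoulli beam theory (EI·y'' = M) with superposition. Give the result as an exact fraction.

θ(16/5) = -58709/12656250 rad

Load 1 — uniform load w=3 kN/m over full span:
  θ_1 = -w(L³-6Lx²+4x³)/(24EI) = -3·(4³-6·4·(16/5)²+4·(16/5)³)/(24·2000) = 99/31250 rad
Load 2 — triangular load w₀=-8 kN/m (0→w₀ over full span):
  θ_2 = -w₀(7L⁴-30L²x²+15x⁴)/(360LEI) = -(-8)·(7·4⁴-30·4²·(16/5)²+15·(16/5)⁴)/(360·4·2000) = -3028/703125 rad
Load 3 — point force P=-14 kN at a=8/3 m (b=L-a=4/3):
  θ_3 = -Pa(2L²-6Lx+3x²+a²)/(6LEI)  [x>a] = -(-14)·(8/3)·(2·4²-6·4·(16/5)+3·(16/5)²+(8/3)²)/(6·4·2000) = -1372/253125 rad
Load 4 — point force P=5 kN at a=8/5 m (b=L-a=12/5):
  θ_4 = -Pa(2L²-6Lx+3x²+a²)/(6LEI)  [x>a] = -5·(8/5)·(2·4²-6·4·(16/5)+3·(16/5)²+(8/5)²)/(6·4·2000) = 6/3125 rad
Superposition: θ = Σ θ_i = -58709/12656250 rad ≈ -0.004639 rad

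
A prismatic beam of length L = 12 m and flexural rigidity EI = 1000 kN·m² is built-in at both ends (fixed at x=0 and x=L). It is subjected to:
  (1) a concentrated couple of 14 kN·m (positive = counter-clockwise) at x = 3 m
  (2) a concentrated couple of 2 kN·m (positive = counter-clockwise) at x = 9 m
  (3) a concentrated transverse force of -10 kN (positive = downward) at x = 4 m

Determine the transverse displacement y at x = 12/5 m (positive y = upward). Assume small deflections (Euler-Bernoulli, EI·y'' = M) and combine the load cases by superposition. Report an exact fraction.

y(12/5) = 2032/46875 m

Load 1 — applied couple M₀=14 kN·m at a=3 m (b=L-a=9):
  y_1 = (R_Ax³/6 - M_Ax²/2)/EI  [x≤a] with R_A=21/16, M_A=-21/8 = ((21/16)·(12/5)³/6 - (-21/8)·(12/5)²/2)/1000 = 1323/125000 m
Load 2 — applied couple M₀=2 kN·m at a=9 m (b=L-a=3):
  y_2 = (R_Ax³/6 - M_Ax²/2)/EI  [x≤a] with R_A=3/16, M_A=5/8 = ((3/16)·(12/5)³/6 - (5/8)·(12/5)²/2)/1000 = -171/125000 m
Load 3 — point force P=-10 kN at a=4 m (b=L-a=8):
  y_3 = -Pb²x²(3aL-(3a+b)x)/(6L³EI)  [x≤a] = -(-10)·8²·(12/5)²·(3·4·12-(3·4+8)·(12/5))/(6·12³·1000) = 64/1875 m
Superposition: y = Σ y_i = 2032/46875 m ≈ 0.043349 m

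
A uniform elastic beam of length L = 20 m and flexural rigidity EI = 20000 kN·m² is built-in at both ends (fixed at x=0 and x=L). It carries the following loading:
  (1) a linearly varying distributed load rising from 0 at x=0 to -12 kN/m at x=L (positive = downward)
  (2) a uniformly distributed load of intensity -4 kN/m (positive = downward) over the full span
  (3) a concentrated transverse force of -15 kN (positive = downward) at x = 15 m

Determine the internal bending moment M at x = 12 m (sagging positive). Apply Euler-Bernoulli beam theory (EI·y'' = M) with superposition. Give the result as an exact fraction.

Load 1 — triangular load w₀=-12 kN/m (0→w₀ over full span):
  M_1 = 3w₀Lx/20 - w₀L²/30 - w₀x³/(6L) = 3·(-12)·20·12/20 - (-12)·20²/30 - (-12)·12³/(6·20) = -496/5 kN·m
Load 2 — uniform load w=-4 kN/m over full span:
  M_2 = wLx/2 - wL²/12 - wx²/2 = (-4)·20·12/2 - (-4)·20²/12 - (-4)·12²/2 = -176/3 kN·m
Load 3 — point force P=-15 kN at a=15 m (b=L-a=5):
  M_3 = Pb²(3a+b)x/L³ - Pab²/L²  [x≤a] = (-15)·5²·(3·15+5)·12/20³ - (-15)·15·5²/20² = -225/16 kN·m
Superposition: M = Σ M_i = -41263/240 kN·m ≈ -171.929167 kN·m

M(12) = -41263/240 kN·m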